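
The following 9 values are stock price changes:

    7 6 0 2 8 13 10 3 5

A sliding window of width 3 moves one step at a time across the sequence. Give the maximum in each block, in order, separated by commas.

7, 6, 8, 13, 13, 13, 10

7 6 0 → max 7
6 0 2 → max 6
0 2 8 → max 8
2 8 13 → max 13
8 13 10 → max 13
13 10 3 → max 13
10 3 5 → max 10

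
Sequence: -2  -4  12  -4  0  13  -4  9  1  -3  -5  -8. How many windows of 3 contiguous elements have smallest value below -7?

1

(-2, -4, 12) → min -4
(-4, 12, -4) → min -4
(12, -4, 0) → min -4
(-4, 0, 13) → min -4
(0, 13, -4) → min -4
(13, -4, 9) → min -4
(-4, 9, 1) → min -4
(9, 1, -3) → min -3
(1, -3, -5) → min -5
(-3, -5, -8) → min -8  < -7 ✓
1 window satisfy the condition.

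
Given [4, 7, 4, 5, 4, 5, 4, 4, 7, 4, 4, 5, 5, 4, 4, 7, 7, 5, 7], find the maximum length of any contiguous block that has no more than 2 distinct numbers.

6

add 4: window [4] (1 distinct), len 1
add 7: window [4, 7] (2 distinct), len 2
add 4: window [4, 7, 4] (2 distinct), len 3
add 5: window [4, 5] (2 distinct), len 2
add 4: window [4, 5, 4] (2 distinct), len 3
add 5: window [4, 5, 4, 5] (2 distinct), len 4
add 4: window [4, 5, 4, 5, 4] (2 distinct), len 5
add 4: window [4, 5, 4, 5, 4, 4] (2 distinct), len 6
add 7: window [4, 4, 7] (2 distinct), len 3
add 4: window [4, 4, 7, 4] (2 distinct), len 4
add 4: window [4, 4, 7, 4, 4] (2 distinct), len 5
add 5: window [4, 4, 5] (2 distinct), len 3
add 5: window [4, 4, 5, 5] (2 distinct), len 4
add 4: window [4, 4, 5, 5, 4] (2 distinct), len 5
add 4: window [4, 4, 5, 5, 4, 4] (2 distinct), len 6
add 7: window [4, 4, 7] (2 distinct), len 3
add 7: window [4, 4, 7, 7] (2 distinct), len 4
add 5: window [7, 7, 5] (2 distinct), len 3
add 7: window [7, 7, 5, 7] (2 distinct), len 4
Longest length with ≤2 distinct: 6.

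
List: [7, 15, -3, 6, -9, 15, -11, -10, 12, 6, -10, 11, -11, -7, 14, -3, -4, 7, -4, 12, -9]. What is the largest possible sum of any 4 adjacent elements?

25

[7, 15, -3, 6] → sum 25
[15, -3, 6, -9] → sum 9
[-3, 6, -9, 15] → sum 9
[6, -9, 15, -11] → sum 1
[-9, 15, -11, -10] → sum -15
[15, -11, -10, 12] → sum 6
[-11, -10, 12, 6] → sum -3
[-10, 12, 6, -10] → sum -2
[12, 6, -10, 11] → sum 19
[6, -10, 11, -11] → sum -4
[-10, 11, -11, -7] → sum -17
[11, -11, -7, 14] → sum 7
[-11, -7, 14, -3] → sum -7
[-7, 14, -3, -4] → sum 0
[14, -3, -4, 7] → sum 14
[-3, -4, 7, -4] → sum -4
[-4, 7, -4, 12] → sum 11
[7, -4, 12, -9] → sum 6
Largest of these is 25.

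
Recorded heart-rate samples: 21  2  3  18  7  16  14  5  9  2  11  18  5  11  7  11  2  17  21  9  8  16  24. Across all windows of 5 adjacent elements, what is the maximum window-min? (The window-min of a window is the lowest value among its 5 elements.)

8

[21, 2, 3, 18, 7] → min 2
[2, 3, 18, 7, 16] → min 2
[3, 18, 7, 16, 14] → min 3
[18, 7, 16, 14, 5] → min 5
[7, 16, 14, 5, 9] → min 5
[16, 14, 5, 9, 2] → min 2
[14, 5, 9, 2, 11] → min 2
[5, 9, 2, 11, 18] → min 2
[9, 2, 11, 18, 5] → min 2
[2, 11, 18, 5, 11] → min 2
[11, 18, 5, 11, 7] → min 5
[18, 5, 11, 7, 11] → min 5
[5, 11, 7, 11, 2] → min 2
[11, 7, 11, 2, 17] → min 2
[7, 11, 2, 17, 21] → min 2
[11, 2, 17, 21, 9] → min 2
[2, 17, 21, 9, 8] → min 2
[17, 21, 9, 8, 16] → min 8
[21, 9, 8, 16, 24] → min 8
Maximum of these is 8.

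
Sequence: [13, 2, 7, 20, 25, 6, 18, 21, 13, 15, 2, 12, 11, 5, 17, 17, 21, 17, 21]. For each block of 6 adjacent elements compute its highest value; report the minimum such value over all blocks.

15

(13, 2, 7, 20, 25, 6) → max 25
(2, 7, 20, 25, 6, 18) → max 25
(7, 20, 25, 6, 18, 21) → max 25
(20, 25, 6, 18, 21, 13) → max 25
(25, 6, 18, 21, 13, 15) → max 25
(6, 18, 21, 13, 15, 2) → max 21
(18, 21, 13, 15, 2, 12) → max 21
(21, 13, 15, 2, 12, 11) → max 21
(13, 15, 2, 12, 11, 5) → max 15
(15, 2, 12, 11, 5, 17) → max 17
(2, 12, 11, 5, 17, 17) → max 17
(12, 11, 5, 17, 17, 21) → max 21
(11, 5, 17, 17, 21, 17) → max 21
(5, 17, 17, 21, 17, 21) → max 21
Minimum of these is 15.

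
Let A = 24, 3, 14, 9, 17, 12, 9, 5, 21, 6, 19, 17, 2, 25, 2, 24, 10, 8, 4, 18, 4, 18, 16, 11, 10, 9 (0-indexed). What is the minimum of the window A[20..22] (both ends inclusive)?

4

Elements at indices 20..22: 4, 18, 16
min(4, 18, 16) = 4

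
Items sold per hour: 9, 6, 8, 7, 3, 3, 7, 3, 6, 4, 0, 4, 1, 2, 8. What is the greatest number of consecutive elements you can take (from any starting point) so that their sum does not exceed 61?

[9] sum 9 len 1
[9, 6] sum 15 len 2
[9, 6, 8] sum 23 len 3
[9, 6, 8, 7] sum 30 len 4
[9, 6, 8, 7, 3] sum 33 len 5
[9, 6, 8, 7, 3, 3] sum 36 len 6
[9, 6, 8, 7, 3, 3, 7] sum 43 len 7
[9, 6, 8, 7, 3, 3, 7, 3] sum 46 len 8
[9, 6, 8, 7, 3, 3, 7, 3, 6] sum 52 len 9
[9, 6, 8, 7, 3, 3, 7, 3, 6, 4] sum 56 len 10
[9, 6, 8, 7, 3, 3, 7, 3, 6, 4, 0] sum 56 len 11
[9, 6, 8, 7, 3, 3, 7, 3, 6, 4, 0, 4] sum 60 len 12
[9, 6, 8, 7, 3, 3, 7, 3, 6, 4, 0, 4, 1] sum 61 len 13
[6, 8, 7, 3, 3, 7, 3, 6, 4, 0, 4, 1, 2] sum 54 len 13
[8, 7, 3, 3, 7, 3, 6, 4, 0, 4, 1, 2, 8] sum 56 len 13
Longest length seen: 13.

13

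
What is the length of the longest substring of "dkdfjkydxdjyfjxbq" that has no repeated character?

[d] len 1
[d, k] len 2
[k, d] len 2
[k, d, f] len 3
[k, d, f, j] len 4
[d, f, j, k] len 4
[d, f, j, k, y] len 5
[f, j, k, y, d] len 5
[f, j, k, y, d, x] len 6
[x, d] len 2
[x, d, j] len 3
[x, d, j, y] len 4
[x, d, j, y, f] len 5
[y, f, j] len 3
[y, f, j, x] len 4
[y, f, j, x, b] len 5
[y, f, j, x, b, q] len 6
Longest all-distinct length: 6.

6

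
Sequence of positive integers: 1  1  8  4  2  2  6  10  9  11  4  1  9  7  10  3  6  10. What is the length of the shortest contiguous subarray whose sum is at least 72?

add 1: running sum 1 < 72
add 1: running sum 2 < 72
add 8: running sum 10 < 72
add 4: running sum 14 < 72
add 2: running sum 16 < 72
add 2: running sum 18 < 72
add 6: running sum 24 < 72
add 10: running sum 34 < 72
add 9: running sum 43 < 72
add 11: running sum 54 < 72
add 4: running sum 58 < 72
add 1: running sum 59 < 72
add 9: running sum 68 < 72
add 7: shortest ending here [8, 4, 2, 2, 6, 10, 9, 11, 4, 1, 9, 7] sum 73, len 12
add 10: shortest ending here [4, 2, 2, 6, 10, 9, 11, 4, 1, 9, 7, 10] sum 75, len 12
add 3: shortest ending here [2, 6, 10, 9, 11, 4, 1, 9, 7, 10, 3] sum 72, len 11
add 6: shortest ending here [6, 10, 9, 11, 4, 1, 9, 7, 10, 3, 6] sum 76, len 11
add 10: shortest ending here [10, 9, 11, 4, 1, 9, 7, 10, 3, 6, 10] sum 80, len 11
Shortest qualifying length: 11.

11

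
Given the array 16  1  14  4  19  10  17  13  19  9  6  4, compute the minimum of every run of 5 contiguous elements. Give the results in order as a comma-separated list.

1, 1, 4, 4, 10, 9, 6, 4

(16, 1, 14, 4, 19) → min 1
(1, 14, 4, 19, 10) → min 1
(14, 4, 19, 10, 17) → min 4
(4, 19, 10, 17, 13) → min 4
(19, 10, 17, 13, 19) → min 10
(10, 17, 13, 19, 9) → min 9
(17, 13, 19, 9, 6) → min 6
(13, 19, 9, 6, 4) → min 4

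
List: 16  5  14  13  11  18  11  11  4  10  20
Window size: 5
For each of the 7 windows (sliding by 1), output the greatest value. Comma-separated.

16, 18, 18, 18, 18, 18, 20

16 5 14 13 11 → max 16
5 14 13 11 18 → max 18
14 13 11 18 11 → max 18
13 11 18 11 11 → max 18
11 18 11 11 4 → max 18
18 11 11 4 10 → max 18
11 11 4 10 20 → max 20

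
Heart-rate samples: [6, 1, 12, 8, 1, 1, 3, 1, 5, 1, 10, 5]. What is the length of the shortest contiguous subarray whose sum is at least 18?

Extend right; whenever the sum reaches 18, record the length and shrink from the left:
add 6: running sum 6 < 18
add 1: running sum 7 < 18
add 12: shortest ending here [6, 1, 12] sum 19, len 3
add 8: shortest ending here [12, 8] sum 20, len 2
add 1: shortest ending here [12, 8, 1] sum 21, len 3
add 1: shortest ending here [12, 8, 1, 1] sum 22, len 4
add 3: shortest ending here [12, 8, 1, 1, 3] sum 25, len 5
add 1: shortest ending here [12, 8, 1, 1, 3, 1] sum 26, len 6
add 5: shortest ending here [8, 1, 1, 3, 1, 5] sum 19, len 6
add 1: shortest ending here [8, 1, 1, 3, 1, 5, 1] sum 20, len 7
add 10: shortest ending here [3, 1, 5, 1, 10] sum 20, len 5
add 5: shortest ending here [5, 1, 10, 5] sum 21, len 4
Shortest qualifying length: 2.

2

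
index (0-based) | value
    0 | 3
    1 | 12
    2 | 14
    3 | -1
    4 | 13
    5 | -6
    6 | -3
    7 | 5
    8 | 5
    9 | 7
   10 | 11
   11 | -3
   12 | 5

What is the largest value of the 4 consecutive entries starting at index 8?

Elements at indices 8..11: 5, 7, 11, -3
max(5, 7, 11, -3) = 11

11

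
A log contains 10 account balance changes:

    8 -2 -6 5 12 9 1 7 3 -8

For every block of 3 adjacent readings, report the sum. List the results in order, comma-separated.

[8, -2, -6] → sum 0
[-2, -6, 5] → sum -3
[-6, 5, 12] → sum 11
[5, 12, 9] → sum 26
[12, 9, 1] → sum 22
[9, 1, 7] → sum 17
[1, 7, 3] → sum 11
[7, 3, -8] → sum 2

0, -3, 11, 26, 22, 17, 11, 2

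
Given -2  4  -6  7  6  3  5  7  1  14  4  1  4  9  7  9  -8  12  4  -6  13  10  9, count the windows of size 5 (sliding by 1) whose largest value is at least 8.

14

(-2, 4, -6, 7, 6) → max 7
(4, -6, 7, 6, 3) → max 7
(-6, 7, 6, 3, 5) → max 7
(7, 6, 3, 5, 7) → max 7
(6, 3, 5, 7, 1) → max 7
(3, 5, 7, 1, 14) → max 14  ≥ 8 ✓
(5, 7, 1, 14, 4) → max 14  ≥ 8 ✓
(7, 1, 14, 4, 1) → max 14  ≥ 8 ✓
(1, 14, 4, 1, 4) → max 14  ≥ 8 ✓
(14, 4, 1, 4, 9) → max 14  ≥ 8 ✓
(4, 1, 4, 9, 7) → max 9  ≥ 8 ✓
(1, 4, 9, 7, 9) → max 9  ≥ 8 ✓
(4, 9, 7, 9, -8) → max 9  ≥ 8 ✓
(9, 7, 9, -8, 12) → max 12  ≥ 8 ✓
(7, 9, -8, 12, 4) → max 12  ≥ 8 ✓
(9, -8, 12, 4, -6) → max 12  ≥ 8 ✓
(-8, 12, 4, -6, 13) → max 13  ≥ 8 ✓
(12, 4, -6, 13, 10) → max 13  ≥ 8 ✓
(4, -6, 13, 10, 9) → max 13  ≥ 8 ✓
14 windows satisfy the condition.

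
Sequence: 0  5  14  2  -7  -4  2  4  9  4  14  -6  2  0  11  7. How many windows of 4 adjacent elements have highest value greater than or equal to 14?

[0, 5, 14, 2] → max 14  ≥ 14 ✓
[5, 14, 2, -7] → max 14  ≥ 14 ✓
[14, 2, -7, -4] → max 14  ≥ 14 ✓
[2, -7, -4, 2] → max 2
[-7, -4, 2, 4] → max 4
[-4, 2, 4, 9] → max 9
[2, 4, 9, 4] → max 9
[4, 9, 4, 14] → max 14  ≥ 14 ✓
[9, 4, 14, -6] → max 14  ≥ 14 ✓
[4, 14, -6, 2] → max 14  ≥ 14 ✓
[14, -6, 2, 0] → max 14  ≥ 14 ✓
[-6, 2, 0, 11] → max 11
[2, 0, 11, 7] → max 11
7 windows satisfy the condition.

7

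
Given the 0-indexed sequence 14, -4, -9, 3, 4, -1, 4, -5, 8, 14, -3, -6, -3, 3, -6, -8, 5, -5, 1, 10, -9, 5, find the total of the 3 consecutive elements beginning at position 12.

-6

Elements at indices 12..14: -3, 3, -6
sum(-3, 3, -6) = -6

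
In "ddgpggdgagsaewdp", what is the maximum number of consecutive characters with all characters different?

add d: [d] len 1
add d (repeat d, move left end past it): [d] len 1
add g: [d, g] len 2
add p: [d, g, p] len 3
add g (repeat g, move left end past it): [p, g] len 2
add g (repeat g, move left end past it): [g] len 1
add d: [g, d] len 2
add g (repeat g, move left end past it): [d, g] len 2
add a: [d, g, a] len 3
add g (repeat g, move left end past it): [a, g] len 2
add s: [a, g, s] len 3
add a (repeat a, move left end past it): [g, s, a] len 3
add e: [g, s, a, e] len 4
add w: [g, s, a, e, w] len 5
add d: [g, s, a, e, w, d] len 6
add p: [g, s, a, e, w, d, p] len 7
Longest all-distinct length: 7.

7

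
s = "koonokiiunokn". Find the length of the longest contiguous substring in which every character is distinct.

add k: [k] len 1
add o: [k, o] len 2
add o (repeat o, move left end past it): [o] len 1
add n: [o, n] len 2
add o (repeat o, move left end past it): [n, o] len 2
add k: [n, o, k] len 3
add i: [n, o, k, i] len 4
add i (repeat i, move left end past it): [i] len 1
add u: [i, u] len 2
add n: [i, u, n] len 3
add o: [i, u, n, o] len 4
add k: [i, u, n, o, k] len 5
add n (repeat n, move left end past it): [o, k, n] len 3
Longest all-distinct length: 5.

5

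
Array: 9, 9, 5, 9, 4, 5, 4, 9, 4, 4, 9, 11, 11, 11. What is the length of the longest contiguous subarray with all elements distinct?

3

[9] len 1
[9] len 1
[9, 5] len 2
[5, 9] len 2
[5, 9, 4] len 3
[9, 4, 5] len 3
[5, 4] len 2
[5, 4, 9] len 3
[9, 4] len 2
[4] len 1
[4, 9] len 2
[4, 9, 11] len 3
[11] len 1
[11] len 1
Longest all-distinct length: 3.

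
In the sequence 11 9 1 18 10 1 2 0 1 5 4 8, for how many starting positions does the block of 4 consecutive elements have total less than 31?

(11, 9, 1, 18) → sum 39
(9, 1, 18, 10) → sum 38
(1, 18, 10, 1) → sum 30  < 31 ✓
(18, 10, 1, 2) → sum 31
(10, 1, 2, 0) → sum 13  < 31 ✓
(1, 2, 0, 1) → sum 4  < 31 ✓
(2, 0, 1, 5) → sum 8  < 31 ✓
(0, 1, 5, 4) → sum 10  < 31 ✓
(1, 5, 4, 8) → sum 18  < 31 ✓
6 windows satisfy the condition.

6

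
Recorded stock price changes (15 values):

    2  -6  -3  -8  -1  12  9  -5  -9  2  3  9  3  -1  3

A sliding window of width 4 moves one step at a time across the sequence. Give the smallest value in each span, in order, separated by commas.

-8, -8, -8, -8, -5, -9, -9, -9, -9, 2, -1, -1

2 -6 -3 -8 → min -8
-6 -3 -8 -1 → min -8
-3 -8 -1 12 → min -8
-8 -1 12 9 → min -8
-1 12 9 -5 → min -5
12 9 -5 -9 → min -9
9 -5 -9 2 → min -9
-5 -9 2 3 → min -9
-9 2 3 9 → min -9
2 3 9 3 → min 2
3 9 3 -1 → min -1
9 3 -1 3 → min -1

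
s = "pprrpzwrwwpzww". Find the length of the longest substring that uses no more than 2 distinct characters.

5

add p: window [p] (1 distinct), len 1
add p: window [p, p] (1 distinct), len 2
add r: window [p, p, r] (2 distinct), len 3
add r: window [p, p, r, r] (2 distinct), len 4
add p: window [p, p, r, r, p] (2 distinct), len 5
add z: window [p, z] (2 distinct), len 2
add w: window [z, w] (2 distinct), len 2
add r: window [w, r] (2 distinct), len 2
add w: window [w, r, w] (2 distinct), len 3
add w: window [w, r, w, w] (2 distinct), len 4
add p: window [w, w, p] (2 distinct), len 3
add z: window [p, z] (2 distinct), len 2
add w: window [z, w] (2 distinct), len 2
add w: window [z, w, w] (2 distinct), len 3
Longest length with ≤2 distinct: 5.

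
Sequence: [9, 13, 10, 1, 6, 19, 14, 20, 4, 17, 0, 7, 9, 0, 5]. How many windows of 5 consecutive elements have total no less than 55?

4

(9, 13, 10, 1, 6) → sum 39
(13, 10, 1, 6, 19) → sum 49
(10, 1, 6, 19, 14) → sum 50
(1, 6, 19, 14, 20) → sum 60  ≥ 55 ✓
(6, 19, 14, 20, 4) → sum 63  ≥ 55 ✓
(19, 14, 20, 4, 17) → sum 74  ≥ 55 ✓
(14, 20, 4, 17, 0) → sum 55  ≥ 55 ✓
(20, 4, 17, 0, 7) → sum 48
(4, 17, 0, 7, 9) → sum 37
(17, 0, 7, 9, 0) → sum 33
(0, 7, 9, 0, 5) → sum 21
4 windows satisfy the condition.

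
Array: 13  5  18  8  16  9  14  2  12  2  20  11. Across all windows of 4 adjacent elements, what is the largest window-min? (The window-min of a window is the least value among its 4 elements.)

8

(13, 5, 18, 8) → min 5
(5, 18, 8, 16) → min 5
(18, 8, 16, 9) → min 8
(8, 16, 9, 14) → min 8
(16, 9, 14, 2) → min 2
(9, 14, 2, 12) → min 2
(14, 2, 12, 2) → min 2
(2, 12, 2, 20) → min 2
(12, 2, 20, 11) → min 2
Largest of these is 8.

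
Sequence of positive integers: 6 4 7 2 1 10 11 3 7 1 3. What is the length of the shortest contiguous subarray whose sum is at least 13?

2

add 6: running sum 6 < 13
add 4: running sum 10 < 13
end 2: [6, 4, 7] sum 17, len 3
end 3: [4, 7, 2] sum 13, len 3
end 4: [4, 7, 2, 1] sum 14, len 4
end 5: [2, 1, 10] sum 13, len 3
end 6: [10, 11] sum 21, len 2
end 7: [11, 3] sum 14, len 2
end 8: [11, 3, 7] sum 21, len 3
end 9: [11, 3, 7, 1] sum 22, len 4
end 10: [3, 7, 1, 3] sum 14, len 4
Shortest qualifying length: 2.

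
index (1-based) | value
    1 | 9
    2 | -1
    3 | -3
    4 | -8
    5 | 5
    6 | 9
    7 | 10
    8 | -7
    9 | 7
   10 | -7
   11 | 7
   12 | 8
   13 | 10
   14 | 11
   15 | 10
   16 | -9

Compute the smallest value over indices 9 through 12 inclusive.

Elements at indices 9..12: 7, -7, 7, 8
min(7, -7, 7, 8) = -7

-7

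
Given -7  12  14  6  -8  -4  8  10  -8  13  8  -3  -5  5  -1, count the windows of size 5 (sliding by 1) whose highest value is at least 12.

8

(-7, 12, 14, 6, -8) → max 14  ≥ 12 ✓
(12, 14, 6, -8, -4) → max 14  ≥ 12 ✓
(14, 6, -8, -4, 8) → max 14  ≥ 12 ✓
(6, -8, -4, 8, 10) → max 10
(-8, -4, 8, 10, -8) → max 10
(-4, 8, 10, -8, 13) → max 13  ≥ 12 ✓
(8, 10, -8, 13, 8) → max 13  ≥ 12 ✓
(10, -8, 13, 8, -3) → max 13  ≥ 12 ✓
(-8, 13, 8, -3, -5) → max 13  ≥ 12 ✓
(13, 8, -3, -5, 5) → max 13  ≥ 12 ✓
(8, -3, -5, 5, -1) → max 8
8 windows satisfy the condition.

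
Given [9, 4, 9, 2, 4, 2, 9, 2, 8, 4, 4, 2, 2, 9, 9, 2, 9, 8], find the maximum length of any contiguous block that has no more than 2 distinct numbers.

Extend right; when distinct count exceeds 2, shrink from the left:
add 9: window [9] (1 distinct), len 1
add 4: window [9, 4] (2 distinct), len 2
add 9: window [9, 4, 9] (2 distinct), len 3
add 2: window [9, 2] (2 distinct), len 2
add 4: window [2, 4] (2 distinct), len 2
add 2: window [2, 4, 2] (2 distinct), len 3
add 9: window [2, 9] (2 distinct), len 2
add 2: window [2, 9, 2] (2 distinct), len 3
add 8: window [2, 8] (2 distinct), len 2
add 4: window [8, 4] (2 distinct), len 2
add 4: window [8, 4, 4] (2 distinct), len 3
add 2: window [4, 4, 2] (2 distinct), len 3
add 2: window [4, 4, 2, 2] (2 distinct), len 4
add 9: window [2, 2, 9] (2 distinct), len 3
add 9: window [2, 2, 9, 9] (2 distinct), len 4
add 2: window [2, 2, 9, 9, 2] (2 distinct), len 5
add 9: window [2, 2, 9, 9, 2, 9] (2 distinct), len 6
add 8: window [9, 8] (2 distinct), len 2
Longest length with ≤2 distinct: 6.

6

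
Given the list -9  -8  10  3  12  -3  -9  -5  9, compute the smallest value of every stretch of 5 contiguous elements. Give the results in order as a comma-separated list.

-9, -8, -9, -9, -9

-9 -8 10 3 12 → min -9
-8 10 3 12 -3 → min -8
10 3 12 -3 -9 → min -9
3 12 -3 -9 -5 → min -9
12 -3 -9 -5 9 → min -9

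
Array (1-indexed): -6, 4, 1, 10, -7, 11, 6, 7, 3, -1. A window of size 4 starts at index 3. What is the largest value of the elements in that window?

11

Elements at indices 3..6: 1, 10, -7, 11
max(1, 10, -7, 11) = 11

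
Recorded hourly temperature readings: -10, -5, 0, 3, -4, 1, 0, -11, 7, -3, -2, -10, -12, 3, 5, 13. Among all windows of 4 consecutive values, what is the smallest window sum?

-27

(-10, -5, 0, 3) → sum -12
(-5, 0, 3, -4) → sum -6
(0, 3, -4, 1) → sum 0
(3, -4, 1, 0) → sum 0
(-4, 1, 0, -11) → sum -14
(1, 0, -11, 7) → sum -3
(0, -11, 7, -3) → sum -7
(-11, 7, -3, -2) → sum -9
(7, -3, -2, -10) → sum -8
(-3, -2, -10, -12) → sum -27
(-2, -10, -12, 3) → sum -21
(-10, -12, 3, 5) → sum -14
(-12, 3, 5, 13) → sum 9
Smallest of these is -27.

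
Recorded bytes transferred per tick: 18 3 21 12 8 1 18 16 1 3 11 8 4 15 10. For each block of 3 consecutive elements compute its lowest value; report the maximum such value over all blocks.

8

(18, 3, 21) → min 3
(3, 21, 12) → min 3
(21, 12, 8) → min 8
(12, 8, 1) → min 1
(8, 1, 18) → min 1
(1, 18, 16) → min 1
(18, 16, 1) → min 1
(16, 1, 3) → min 1
(1, 3, 11) → min 1
(3, 11, 8) → min 3
(11, 8, 4) → min 4
(8, 4, 15) → min 4
(4, 15, 10) → min 4
Maximum of these is 8.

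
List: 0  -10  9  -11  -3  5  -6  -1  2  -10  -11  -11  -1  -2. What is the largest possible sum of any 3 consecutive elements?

[0, -10, 9] → sum -1
[-10, 9, -11] → sum -12
[9, -11, -3] → sum -5
[-11, -3, 5] → sum -9
[-3, 5, -6] → sum -4
[5, -6, -1] → sum -2
[-6, -1, 2] → sum -5
[-1, 2, -10] → sum -9
[2, -10, -11] → sum -19
[-10, -11, -11] → sum -32
[-11, -11, -1] → sum -23
[-11, -1, -2] → sum -14
Largest of these is -1.

-1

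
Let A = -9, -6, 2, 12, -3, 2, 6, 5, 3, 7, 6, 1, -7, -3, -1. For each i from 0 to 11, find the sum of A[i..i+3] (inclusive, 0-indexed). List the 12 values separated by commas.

-1, 5, 13, 17, 10, 16, 21, 21, 17, 7, -3, -10

Sliding a size-4 window across the 15 values:
(-9, -6, 2, 12) → sum -1
(-6, 2, 12, -3) → sum 5
(2, 12, -3, 2) → sum 13
(12, -3, 2, 6) → sum 17
(-3, 2, 6, 5) → sum 10
(2, 6, 5, 3) → sum 16
(6, 5, 3, 7) → sum 21
(5, 3, 7, 6) → sum 21
(3, 7, 6, 1) → sum 17
(7, 6, 1, -7) → sum 7
(6, 1, -7, -3) → sum -3
(1, -7, -3, -1) → sum -10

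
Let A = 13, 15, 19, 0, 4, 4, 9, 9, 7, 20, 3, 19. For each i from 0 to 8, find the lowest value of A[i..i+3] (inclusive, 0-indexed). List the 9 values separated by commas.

(13, 15, 19, 0) → min 0
(15, 19, 0, 4) → min 0
(19, 0, 4, 4) → min 0
(0, 4, 4, 9) → min 0
(4, 4, 9, 9) → min 4
(4, 9, 9, 7) → min 4
(9, 9, 7, 20) → min 7
(9, 7, 20, 3) → min 3
(7, 20, 3, 19) → min 3

0, 0, 0, 0, 4, 4, 7, 3, 3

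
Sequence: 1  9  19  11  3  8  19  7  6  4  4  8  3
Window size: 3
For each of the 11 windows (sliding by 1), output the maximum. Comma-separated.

(1, 9, 19) → max 19
(9, 19, 11) → max 19
(19, 11, 3) → max 19
(11, 3, 8) → max 11
(3, 8, 19) → max 19
(8, 19, 7) → max 19
(19, 7, 6) → max 19
(7, 6, 4) → max 7
(6, 4, 4) → max 6
(4, 4, 8) → max 8
(4, 8, 3) → max 8

19, 19, 19, 11, 19, 19, 19, 7, 6, 8, 8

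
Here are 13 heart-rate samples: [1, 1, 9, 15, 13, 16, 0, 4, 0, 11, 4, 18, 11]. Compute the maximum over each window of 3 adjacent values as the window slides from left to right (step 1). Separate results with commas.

9, 15, 15, 16, 16, 16, 4, 11, 11, 18, 18

1 1 9 → max 9
1 9 15 → max 15
9 15 13 → max 15
15 13 16 → max 16
13 16 0 → max 16
16 0 4 → max 16
0 4 0 → max 4
4 0 11 → max 11
0 11 4 → max 11
11 4 18 → max 18
4 18 11 → max 18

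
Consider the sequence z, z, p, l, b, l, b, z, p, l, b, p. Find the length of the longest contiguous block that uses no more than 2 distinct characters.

4

add z: window [z] (1 distinct), len 1
add z: window [z, z] (1 distinct), len 2
add p: window [z, z, p] (2 distinct), len 3
add l: window [p, l] (2 distinct), len 2
add b: window [l, b] (2 distinct), len 2
add l: window [l, b, l] (2 distinct), len 3
add b: window [l, b, l, b] (2 distinct), len 4
add z: window [b, z] (2 distinct), len 2
add p: window [z, p] (2 distinct), len 2
add l: window [p, l] (2 distinct), len 2
add b: window [l, b] (2 distinct), len 2
add p: window [b, p] (2 distinct), len 2
Longest length with ≤2 distinct: 4.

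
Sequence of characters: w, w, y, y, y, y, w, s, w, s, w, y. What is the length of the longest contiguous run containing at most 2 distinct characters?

Extend right; when distinct count exceeds 2, shrink from the left:
[w] 1 distinct, len 1
[w, w] 1 distinct, len 2
[w, w, y] 2 distinct, len 3
[w, w, y, y] 2 distinct, len 4
[w, w, y, y, y] 2 distinct, len 5
[w, w, y, y, y, y] 2 distinct, len 6
[w, w, y, y, y, y, w] 2 distinct, len 7
[w, s] 2 distinct, len 2
[w, s, w] 2 distinct, len 3
[w, s, w, s] 2 distinct, len 4
[w, s, w, s, w] 2 distinct, len 5
[w, y] 2 distinct, len 2
Longest length with ≤2 distinct: 7.

7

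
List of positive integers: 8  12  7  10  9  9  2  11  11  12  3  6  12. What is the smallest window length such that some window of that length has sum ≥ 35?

4

add 8: running sum 8 < 35
add 12: running sum 20 < 35
add 7: running sum 27 < 35
end 3: [8, 12, 7, 10] sum 37, len 4
end 4: [12, 7, 10, 9] sum 38, len 4
end 5: [7, 10, 9, 9] sum 35, len 4
end 6: [7, 10, 9, 9, 2] sum 37, len 5
end 7: [10, 9, 9, 2, 11] sum 41, len 5
end 8: [9, 9, 2, 11, 11] sum 42, len 5
end 9: [2, 11, 11, 12] sum 36, len 4
end 10: [11, 11, 12, 3] sum 37, len 4
end 11: [11, 11, 12, 3, 6] sum 43, len 5
end 12: [11, 12, 3, 6, 12] sum 44, len 5
Shortest qualifying length: 4.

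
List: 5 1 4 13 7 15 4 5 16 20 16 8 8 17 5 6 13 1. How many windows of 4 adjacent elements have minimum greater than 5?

3

(5, 1, 4, 13) → min 1
(1, 4, 13, 7) → min 1
(4, 13, 7, 15) → min 4
(13, 7, 15, 4) → min 4
(7, 15, 4, 5) → min 4
(15, 4, 5, 16) → min 4
(4, 5, 16, 20) → min 4
(5, 16, 20, 16) → min 5
(16, 20, 16, 8) → min 8  > 5 ✓
(20, 16, 8, 8) → min 8  > 5 ✓
(16, 8, 8, 17) → min 8  > 5 ✓
(8, 8, 17, 5) → min 5
(8, 17, 5, 6) → min 5
(17, 5, 6, 13) → min 5
(5, 6, 13, 1) → min 1
3 windows satisfy the condition.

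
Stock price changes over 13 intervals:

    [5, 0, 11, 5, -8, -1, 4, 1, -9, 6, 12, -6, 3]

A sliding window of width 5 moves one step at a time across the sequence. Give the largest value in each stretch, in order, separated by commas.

11, 11, 11, 5, 4, 6, 12, 12, 12

(5, 0, 11, 5, -8) → max 11
(0, 11, 5, -8, -1) → max 11
(11, 5, -8, -1, 4) → max 11
(5, -8, -1, 4, 1) → max 5
(-8, -1, 4, 1, -9) → max 4
(-1, 4, 1, -9, 6) → max 6
(4, 1, -9, 6, 12) → max 12
(1, -9, 6, 12, -6) → max 12
(-9, 6, 12, -6, 3) → max 12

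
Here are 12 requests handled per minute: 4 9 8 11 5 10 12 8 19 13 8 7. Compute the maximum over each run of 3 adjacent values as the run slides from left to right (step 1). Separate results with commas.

4 9 8 → max 9
9 8 11 → max 11
8 11 5 → max 11
11 5 10 → max 11
5 10 12 → max 12
10 12 8 → max 12
12 8 19 → max 19
8 19 13 → max 19
19 13 8 → max 19
13 8 7 → max 13

9, 11, 11, 11, 12, 12, 19, 19, 19, 13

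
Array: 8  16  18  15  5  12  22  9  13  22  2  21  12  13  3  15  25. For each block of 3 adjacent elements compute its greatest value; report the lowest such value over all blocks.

Each size-3 window and its max:
8 16 18 → max 18
16 18 15 → max 18
18 15 5 → max 18
15 5 12 → max 15
5 12 22 → max 22
12 22 9 → max 22
22 9 13 → max 22
9 13 22 → max 22
13 22 2 → max 22
22 2 21 → max 22
2 21 12 → max 21
21 12 13 → max 21
12 13 3 → max 13
13 3 15 → max 15
3 15 25 → max 25
Lowest of these is 13.

13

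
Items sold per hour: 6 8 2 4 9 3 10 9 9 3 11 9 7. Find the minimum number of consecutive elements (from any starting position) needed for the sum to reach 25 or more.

3

add 6: running sum 6 < 25
add 8: running sum 14 < 25
add 2: running sum 16 < 25
add 4: running sum 20 < 25
add 9: shortest ending here [6, 8, 2, 4, 9] sum 29, len 5
add 3: shortest ending here [8, 2, 4, 9, 3] sum 26, len 5
add 10: shortest ending here [4, 9, 3, 10] sum 26, len 4
add 9: shortest ending here [9, 3, 10, 9] sum 31, len 4
add 9: shortest ending here [10, 9, 9] sum 28, len 3
add 3: shortest ending here [10, 9, 9, 3] sum 31, len 4
add 11: shortest ending here [9, 9, 3, 11] sum 32, len 4
add 9: shortest ending here [9, 3, 11, 9] sum 32, len 4
add 7: shortest ending here [11, 9, 7] sum 27, len 3
Shortest qualifying length: 3.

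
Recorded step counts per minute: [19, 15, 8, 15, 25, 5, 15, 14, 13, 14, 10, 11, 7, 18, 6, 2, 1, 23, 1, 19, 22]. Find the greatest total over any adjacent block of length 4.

65

[19, 15, 8, 15] → sum 57
[15, 8, 15, 25] → sum 63
[8, 15, 25, 5] → sum 53
[15, 25, 5, 15] → sum 60
[25, 5, 15, 14] → sum 59
[5, 15, 14, 13] → sum 47
[15, 14, 13, 14] → sum 56
[14, 13, 14, 10] → sum 51
[13, 14, 10, 11] → sum 48
[14, 10, 11, 7] → sum 42
[10, 11, 7, 18] → sum 46
[11, 7, 18, 6] → sum 42
[7, 18, 6, 2] → sum 33
[18, 6, 2, 1] → sum 27
[6, 2, 1, 23] → sum 32
[2, 1, 23, 1] → sum 27
[1, 23, 1, 19] → sum 44
[23, 1, 19, 22] → sum 65
Greatest of these is 65.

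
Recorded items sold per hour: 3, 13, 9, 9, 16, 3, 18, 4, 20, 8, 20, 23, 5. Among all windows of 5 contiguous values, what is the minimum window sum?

50

3 13 9 9 16 → sum 50
13 9 9 16 3 → sum 50
9 9 16 3 18 → sum 55
9 16 3 18 4 → sum 50
16 3 18 4 20 → sum 61
3 18 4 20 8 → sum 53
18 4 20 8 20 → sum 70
4 20 8 20 23 → sum 75
20 8 20 23 5 → sum 76
Minimum of these is 50.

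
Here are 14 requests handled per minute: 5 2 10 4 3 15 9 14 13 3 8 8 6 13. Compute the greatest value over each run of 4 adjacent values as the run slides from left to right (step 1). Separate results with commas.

(5, 2, 10, 4) → max 10
(2, 10, 4, 3) → max 10
(10, 4, 3, 15) → max 15
(4, 3, 15, 9) → max 15
(3, 15, 9, 14) → max 15
(15, 9, 14, 13) → max 15
(9, 14, 13, 3) → max 14
(14, 13, 3, 8) → max 14
(13, 3, 8, 8) → max 13
(3, 8, 8, 6) → max 8
(8, 8, 6, 13) → max 13

10, 10, 15, 15, 15, 15, 14, 14, 13, 8, 13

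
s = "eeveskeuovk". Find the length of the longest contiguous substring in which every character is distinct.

6

add e: [e] len 1
add e (repeat e, move left end past it): [e] len 1
add v: [e, v] len 2
add e (repeat e, move left end past it): [v, e] len 2
add s: [v, e, s] len 3
add k: [v, e, s, k] len 4
add e (repeat e, move left end past it): [s, k, e] len 3
add u: [s, k, e, u] len 4
add o: [s, k, e, u, o] len 5
add v: [s, k, e, u, o, v] len 6
add k (repeat k, move left end past it): [e, u, o, v, k] len 5
Longest all-distinct length: 6.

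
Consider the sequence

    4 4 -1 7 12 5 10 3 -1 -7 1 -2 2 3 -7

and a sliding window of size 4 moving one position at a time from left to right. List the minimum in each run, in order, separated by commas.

Sliding a size-4 window across the 15 values:
4 4 -1 7 → min -1
4 -1 7 12 → min -1
-1 7 12 5 → min -1
7 12 5 10 → min 5
12 5 10 3 → min 3
5 10 3 -1 → min -1
10 3 -1 -7 → min -7
3 -1 -7 1 → min -7
-1 -7 1 -2 → min -7
-7 1 -2 2 → min -7
1 -2 2 3 → min -2
-2 2 3 -7 → min -7

-1, -1, -1, 5, 3, -1, -7, -7, -7, -7, -2, -7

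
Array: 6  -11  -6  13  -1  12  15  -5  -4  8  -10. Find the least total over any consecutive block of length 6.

13

Each size-6 window and its sum:
[6, -11, -6, 13, -1, 12] → sum 13
[-11, -6, 13, -1, 12, 15] → sum 22
[-6, 13, -1, 12, 15, -5] → sum 28
[13, -1, 12, 15, -5, -4] → sum 30
[-1, 12, 15, -5, -4, 8] → sum 25
[12, 15, -5, -4, 8, -10] → sum 16
Least of these is 13.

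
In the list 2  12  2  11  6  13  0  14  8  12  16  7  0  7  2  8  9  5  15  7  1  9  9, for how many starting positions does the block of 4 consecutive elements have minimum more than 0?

[2, 12, 2, 11] → min 2  > 0 ✓
[12, 2, 11, 6] → min 2  > 0 ✓
[2, 11, 6, 13] → min 2  > 0 ✓
[11, 6, 13, 0] → min 0
[6, 13, 0, 14] → min 0
[13, 0, 14, 8] → min 0
[0, 14, 8, 12] → min 0
[14, 8, 12, 16] → min 8  > 0 ✓
[8, 12, 16, 7] → min 7  > 0 ✓
[12, 16, 7, 0] → min 0
[16, 7, 0, 7] → min 0
[7, 0, 7, 2] → min 0
[0, 7, 2, 8] → min 0
[7, 2, 8, 9] → min 2  > 0 ✓
[2, 8, 9, 5] → min 2  > 0 ✓
[8, 9, 5, 15] → min 5  > 0 ✓
[9, 5, 15, 7] → min 5  > 0 ✓
[5, 15, 7, 1] → min 1  > 0 ✓
[15, 7, 1, 9] → min 1  > 0 ✓
[7, 1, 9, 9] → min 1  > 0 ✓
12 windows satisfy the condition.

12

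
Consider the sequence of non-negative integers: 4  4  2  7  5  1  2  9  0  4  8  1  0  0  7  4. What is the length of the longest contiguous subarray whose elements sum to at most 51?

→ 4: sum 4, len 1
→ 4: sum 8, len 2
→ 2: sum 10, len 3
→ 7: sum 17, len 4
→ 5: sum 22, len 5
→ 1: sum 23, len 6
→ 2: sum 25, len 7
→ 9: sum 34, len 8
→ 0: sum 34, len 9
→ 4: sum 38, len 10
→ 8: sum 46, len 11
→ 1: sum 47, len 12
→ 0: sum 47, len 13
→ 0: sum 47, len 14
→ 7 (dropped 4): sum 50, len 14
→ 4 (dropped 4): sum 50, len 14
Longest length seen: 14.

14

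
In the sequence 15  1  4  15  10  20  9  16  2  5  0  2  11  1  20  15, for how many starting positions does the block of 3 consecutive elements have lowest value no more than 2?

10

[15, 1, 4] → min 1  ≤ 2 ✓
[1, 4, 15] → min 1  ≤ 2 ✓
[4, 15, 10] → min 4
[15, 10, 20] → min 10
[10, 20, 9] → min 9
[20, 9, 16] → min 9
[9, 16, 2] → min 2  ≤ 2 ✓
[16, 2, 5] → min 2  ≤ 2 ✓
[2, 5, 0] → min 0  ≤ 2 ✓
[5, 0, 2] → min 0  ≤ 2 ✓
[0, 2, 11] → min 0  ≤ 2 ✓
[2, 11, 1] → min 1  ≤ 2 ✓
[11, 1, 20] → min 1  ≤ 2 ✓
[1, 20, 15] → min 1  ≤ 2 ✓
10 windows satisfy the condition.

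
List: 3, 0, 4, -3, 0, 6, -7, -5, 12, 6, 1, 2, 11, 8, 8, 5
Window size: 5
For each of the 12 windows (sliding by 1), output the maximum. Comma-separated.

(3, 0, 4, -3, 0) → max 4
(0, 4, -3, 0, 6) → max 6
(4, -3, 0, 6, -7) → max 6
(-3, 0, 6, -7, -5) → max 6
(0, 6, -7, -5, 12) → max 12
(6, -7, -5, 12, 6) → max 12
(-7, -5, 12, 6, 1) → max 12
(-5, 12, 6, 1, 2) → max 12
(12, 6, 1, 2, 11) → max 12
(6, 1, 2, 11, 8) → max 11
(1, 2, 11, 8, 8) → max 11
(2, 11, 8, 8, 5) → max 11

4, 6, 6, 6, 12, 12, 12, 12, 12, 11, 11, 11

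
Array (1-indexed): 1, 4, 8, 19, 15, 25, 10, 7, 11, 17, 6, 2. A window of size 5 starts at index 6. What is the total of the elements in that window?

Elements at indices 6..10: 25, 10, 7, 11, 17
sum(25, 10, 7, 11, 17) = 70

70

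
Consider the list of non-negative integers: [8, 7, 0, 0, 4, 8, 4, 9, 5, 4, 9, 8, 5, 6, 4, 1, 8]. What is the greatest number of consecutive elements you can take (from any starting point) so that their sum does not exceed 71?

14

Extend to the right; shrink from the left whenever the sum exceeds 71:
[8] sum 8 len 1
[8, 7] sum 15 len 2
[8, 7, 0] sum 15 len 3
[8, 7, 0, 0] sum 15 len 4
[8, 7, 0, 0, 4] sum 19 len 5
[8, 7, 0, 0, 4, 8] sum 27 len 6
[8, 7, 0, 0, 4, 8, 4] sum 31 len 7
[8, 7, 0, 0, 4, 8, 4, 9] sum 40 len 8
[8, 7, 0, 0, 4, 8, 4, 9, 5] sum 45 len 9
[8, 7, 0, 0, 4, 8, 4, 9, 5, 4] sum 49 len 10
[8, 7, 0, 0, 4, 8, 4, 9, 5, 4, 9] sum 58 len 11
[8, 7, 0, 0, 4, 8, 4, 9, 5, 4, 9, 8] sum 66 len 12
[8, 7, 0, 0, 4, 8, 4, 9, 5, 4, 9, 8, 5] sum 71 len 13
[7, 0, 0, 4, 8, 4, 9, 5, 4, 9, 8, 5, 6] sum 69 len 13
[0, 0, 4, 8, 4, 9, 5, 4, 9, 8, 5, 6, 4] sum 66 len 13
[0, 0, 4, 8, 4, 9, 5, 4, 9, 8, 5, 6, 4, 1] sum 67 len 14
[8, 4, 9, 5, 4, 9, 8, 5, 6, 4, 1, 8] sum 71 len 12
Longest length seen: 14.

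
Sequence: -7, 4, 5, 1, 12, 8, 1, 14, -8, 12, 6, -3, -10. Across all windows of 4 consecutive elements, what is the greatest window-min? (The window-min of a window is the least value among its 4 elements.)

1

(-7, 4, 5, 1) → min -7
(4, 5, 1, 12) → min 1
(5, 1, 12, 8) → min 1
(1, 12, 8, 1) → min 1
(12, 8, 1, 14) → min 1
(8, 1, 14, -8) → min -8
(1, 14, -8, 12) → min -8
(14, -8, 12, 6) → min -8
(-8, 12, 6, -3) → min -8
(12, 6, -3, -10) → min -10
Greatest of these is 1.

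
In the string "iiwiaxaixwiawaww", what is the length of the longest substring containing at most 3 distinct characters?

Extend right; when distinct count exceeds 3, shrink from the left:
add i: window [i] (1 distinct), len 1
add i: window [i, i] (1 distinct), len 2
add w: window [i, i, w] (2 distinct), len 3
add i: window [i, i, w, i] (2 distinct), len 4
add a: window [i, i, w, i, a] (3 distinct), len 5
add x: window [i, a, x] (3 distinct), len 3
add a: window [i, a, x, a] (3 distinct), len 4
add i: window [i, a, x, a, i] (3 distinct), len 5
add x: window [i, a, x, a, i, x] (3 distinct), len 6
add w: window [i, x, w] (3 distinct), len 3
add i: window [i, x, w, i] (3 distinct), len 4
add a: window [w, i, a] (3 distinct), len 3
add w: window [w, i, a, w] (3 distinct), len 4
add a: window [w, i, a, w, a] (3 distinct), len 5
add w: window [w, i, a, w, a, w] (3 distinct), len 6
add w: window [w, i, a, w, a, w, w] (3 distinct), len 7
Longest length with ≤3 distinct: 7.

7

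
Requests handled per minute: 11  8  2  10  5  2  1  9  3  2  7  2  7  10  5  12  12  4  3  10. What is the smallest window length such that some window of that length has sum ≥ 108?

add 11: running sum 11 < 108
add 8: running sum 19 < 108
add 2: running sum 21 < 108
add 10: running sum 31 < 108
add 5: running sum 36 < 108
add 2: running sum 38 < 108
add 1: running sum 39 < 108
add 9: running sum 48 < 108
add 3: running sum 51 < 108
add 2: running sum 53 < 108
add 7: running sum 60 < 108
add 2: running sum 62 < 108
add 7: running sum 69 < 108
add 10: running sum 79 < 108
add 5: running sum 84 < 108
add 12: running sum 96 < 108
end 16: [11, 8, 2, 10, 5, 2, 1, 9, 3, 2, 7, 2, 7, 10, 5, 12, 12] sum 108, len 17
end 17: [11, 8, 2, 10, 5, 2, 1, 9, 3, 2, 7, 2, 7, 10, 5, 12, 12, 4] sum 112, len 18
end 18: [11, 8, 2, 10, 5, 2, 1, 9, 3, 2, 7, 2, 7, 10, 5, 12, 12, 4, 3] sum 115, len 19
end 19: [8, 2, 10, 5, 2, 1, 9, 3, 2, 7, 2, 7, 10, 5, 12, 12, 4, 3, 10] sum 114, len 19
Shortest qualifying length: 17.

17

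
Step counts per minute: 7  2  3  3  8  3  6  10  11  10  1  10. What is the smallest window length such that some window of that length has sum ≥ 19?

2

add 7: running sum 7 < 19
add 2: running sum 9 < 19
add 3: running sum 12 < 19
add 3: running sum 15 < 19
add 8: shortest ending here [7, 2, 3, 3, 8] sum 23, len 5
add 3: shortest ending here [2, 3, 3, 8, 3] sum 19, len 5
add 6: shortest ending here [3, 8, 3, 6] sum 20, len 4
add 10: shortest ending here [3, 6, 10] sum 19, len 3
add 11: shortest ending here [10, 11] sum 21, len 2
add 10: shortest ending here [11, 10] sum 21, len 2
add 1: shortest ending here [11, 10, 1] sum 22, len 3
add 10: shortest ending here [10, 1, 10] sum 21, len 3
Shortest qualifying length: 2.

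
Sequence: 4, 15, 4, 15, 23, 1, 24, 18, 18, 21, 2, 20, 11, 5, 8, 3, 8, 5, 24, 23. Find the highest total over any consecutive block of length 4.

[4, 15, 4, 15] → sum 38
[15, 4, 15, 23] → sum 57
[4, 15, 23, 1] → sum 43
[15, 23, 1, 24] → sum 63
[23, 1, 24, 18] → sum 66
[1, 24, 18, 18] → sum 61
[24, 18, 18, 21] → sum 81
[18, 18, 21, 2] → sum 59
[18, 21, 2, 20] → sum 61
[21, 2, 20, 11] → sum 54
[2, 20, 11, 5] → sum 38
[20, 11, 5, 8] → sum 44
[11, 5, 8, 3] → sum 27
[5, 8, 3, 8] → sum 24
[8, 3, 8, 5] → sum 24
[3, 8, 5, 24] → sum 40
[8, 5, 24, 23] → sum 60
Highest of these is 81.

81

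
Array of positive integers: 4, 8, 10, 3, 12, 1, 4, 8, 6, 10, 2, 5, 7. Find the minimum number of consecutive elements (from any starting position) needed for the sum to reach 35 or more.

5

add 4: running sum 4 < 35
add 8: running sum 12 < 35
add 10: running sum 22 < 35
add 3: running sum 25 < 35
end 4: [4, 8, 10, 3, 12] sum 37, len 5
end 5: [4, 8, 10, 3, 12, 1] sum 38, len 6
end 6: [8, 10, 3, 12, 1, 4] sum 38, len 6
end 7: [10, 3, 12, 1, 4, 8] sum 38, len 6
end 8: [10, 3, 12, 1, 4, 8, 6] sum 44, len 7
end 9: [12, 1, 4, 8, 6, 10] sum 41, len 6
end 10: [12, 1, 4, 8, 6, 10, 2] sum 43, len 7
end 11: [4, 8, 6, 10, 2, 5] sum 35, len 6
end 12: [8, 6, 10, 2, 5, 7] sum 38, len 6
Shortest qualifying length: 5.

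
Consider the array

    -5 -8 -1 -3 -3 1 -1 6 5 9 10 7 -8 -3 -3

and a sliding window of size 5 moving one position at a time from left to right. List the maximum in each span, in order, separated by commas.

-1, 1, 1, 6, 6, 9, 10, 10, 10, 10, 10

Sliding a size-5 window across the 15 values:
[-5, -8, -1, -3, -3] → max -1
[-8, -1, -3, -3, 1] → max 1
[-1, -3, -3, 1, -1] → max 1
[-3, -3, 1, -1, 6] → max 6
[-3, 1, -1, 6, 5] → max 6
[1, -1, 6, 5, 9] → max 9
[-1, 6, 5, 9, 10] → max 10
[6, 5, 9, 10, 7] → max 10
[5, 9, 10, 7, -8] → max 10
[9, 10, 7, -8, -3] → max 10
[10, 7, -8, -3, -3] → max 10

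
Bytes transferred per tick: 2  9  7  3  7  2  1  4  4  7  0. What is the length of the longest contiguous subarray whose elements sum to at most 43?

add 2: [2] sum 2, len 1
add 9: [2, 9] sum 11, len 2
add 7: [2, 9, 7] sum 18, len 3
add 3: [2, 9, 7, 3] sum 21, len 4
add 7: [2, 9, 7, 3, 7] sum 28, len 5
add 2: [2, 9, 7, 3, 7, 2] sum 30, len 6
add 1: [2, 9, 7, 3, 7, 2, 1] sum 31, len 7
add 4: [2, 9, 7, 3, 7, 2, 1, 4] sum 35, len 8
add 4: [2, 9, 7, 3, 7, 2, 1, 4, 4] sum 39, len 9
add 7: [7, 3, 7, 2, 1, 4, 4, 7] sum 35, len 8
add 0: [7, 3, 7, 2, 1, 4, 4, 7, 0] sum 35, len 9
Longest length seen: 9.

9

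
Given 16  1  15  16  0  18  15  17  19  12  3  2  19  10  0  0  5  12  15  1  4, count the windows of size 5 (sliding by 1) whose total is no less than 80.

16 1 15 16 0 → sum 48
1 15 16 0 18 → sum 50
15 16 0 18 15 → sum 64
16 0 18 15 17 → sum 66
0 18 15 17 19 → sum 69
18 15 17 19 12 → sum 81  ≥ 80 ✓
15 17 19 12 3 → sum 66
17 19 12 3 2 → sum 53
19 12 3 2 19 → sum 55
12 3 2 19 10 → sum 46
3 2 19 10 0 → sum 34
2 19 10 0 0 → sum 31
19 10 0 0 5 → sum 34
10 0 0 5 12 → sum 27
0 0 5 12 15 → sum 32
0 5 12 15 1 → sum 33
5 12 15 1 4 → sum 37
1 window satisfy the condition.

1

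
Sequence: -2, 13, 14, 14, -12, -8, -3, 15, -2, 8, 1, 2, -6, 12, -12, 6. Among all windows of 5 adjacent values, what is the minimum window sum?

[-2, 13, 14, 14, -12] → sum 27
[13, 14, 14, -12, -8] → sum 21
[14, 14, -12, -8, -3] → sum 5
[14, -12, -8, -3, 15] → sum 6
[-12, -8, -3, 15, -2] → sum -10
[-8, -3, 15, -2, 8] → sum 10
[-3, 15, -2, 8, 1] → sum 19
[15, -2, 8, 1, 2] → sum 24
[-2, 8, 1, 2, -6] → sum 3
[8, 1, 2, -6, 12] → sum 17
[1, 2, -6, 12, -12] → sum -3
[2, -6, 12, -12, 6] → sum 2
Minimum of these is -10.

-10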